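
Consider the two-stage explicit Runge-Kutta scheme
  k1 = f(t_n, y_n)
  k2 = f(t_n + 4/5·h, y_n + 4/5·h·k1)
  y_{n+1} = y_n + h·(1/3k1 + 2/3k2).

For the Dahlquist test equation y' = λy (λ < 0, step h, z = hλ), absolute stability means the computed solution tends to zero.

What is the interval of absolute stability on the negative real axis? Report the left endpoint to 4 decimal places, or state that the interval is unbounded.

Test eqn y'=λy, z=hλ:
  k1=λy_n ⇒ h·k1=z·y_n;  k2=λ(1+4/5z)y_n ⇒ h·k2=z(1+4/5z)y_n
  y_{n+1}/y_n = 1 + 1/3z + 2/3z(1+4/5z) = 1 + z + 8/15z²
  so R(z) = 1 + z + 8/15z².

Solve |R(x)|<1 on ℝ⁻.
x=-1.26: |R|=0.5867
R=1: x+8/15x²=0 ⇒ x=−15/8=-1.8750; min R=1−1/(4·8/15)=0.5312>−1
Confirm numerically:
  x=-1.573: |R|=0.74664 <1
  x=-1.094: |R|=0.54431 <1
  x=-0.971: |R|=0.53185 <1
  x=-2.470: |R|=1.78381 >1
  x=-2.253: |R|=1.45420 >1
  x=-2.129: |R|=1.28841 >1
Interval (-1.8750, 0).

z∈(-1.8750,0).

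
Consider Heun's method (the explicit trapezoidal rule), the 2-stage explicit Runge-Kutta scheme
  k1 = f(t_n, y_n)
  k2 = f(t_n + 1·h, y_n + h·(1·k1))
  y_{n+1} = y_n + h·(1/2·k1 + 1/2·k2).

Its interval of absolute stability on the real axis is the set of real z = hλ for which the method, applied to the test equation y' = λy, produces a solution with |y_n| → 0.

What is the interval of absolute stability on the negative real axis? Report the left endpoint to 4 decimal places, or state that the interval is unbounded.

With y'=λy (z=hλ):
  order 2, 2-stage ⇒ R(z)=1+z+z^2/2
  (e.g. R(-1.78)=0.80420, |R|=0.80420)

Need |R(x)|<1, x<0.
x=-1.78: |R|=0.8042
|R(-1.47)|=0.6104 |R(-0.94)|=0.5018 |R(-0.52)|=0.6152
Bisect:
  x_lo=-2.4200 |R|=1.5083  x_hi=-0.1568 |R|=0.8555
  mid=-1.28843 |R|=0.54160 →hi
  mid=-1.85424 |R|=0.86486 →hi
  mid=-2.13715 |R|=1.14655 →lo
  mid=-1.99569 |R|=0.99570 →hi
  mid=-2.06642 |R|=1.06862 →lo
  mid=-2.03106 |R|=1.03154 →lo
  mid=-2.01337 |R|=1.01346 →lo
  mid=-2.00453 |R|=1.00454 →lo
  mid=-2.00011 |R|=1.00011 →lo
  ...
  [-2.00011,-1.99998] ⇒ x*=-2.0000
Stable set (-2.0000, 0).

(-2.0000, 0).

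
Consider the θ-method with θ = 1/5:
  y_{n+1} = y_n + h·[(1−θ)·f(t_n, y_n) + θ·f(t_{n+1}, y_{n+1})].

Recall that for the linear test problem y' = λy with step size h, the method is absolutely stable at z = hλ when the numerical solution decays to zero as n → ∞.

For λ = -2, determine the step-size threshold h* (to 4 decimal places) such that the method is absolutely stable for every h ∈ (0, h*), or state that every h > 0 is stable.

With y'=λy (z=hλ):
  y_{n+1} = y_n + z·[4/5·y_n + 1/5·y_{n+1}] ⇒ (1 − 1/5z)y_{n+1} = (1 + 4/5z)y_n
  ⇒ R(z) = (1 + 4/5z)/(1 − 1/5z).

Find x<0 with |R(x)|<1.
x=-0.78: |R|=0.3253
R=−1: 1+4/5x = −1+1/5x ⇒ -3/5x=2 ⇒ x=2/(-3/5)=-3.3333
Confirm numerically:
  x=-2.640: |R|=0.72775 <1
  x=-2.432: |R|=0.63617 <1
  x=-1.985: |R|=0.42090 <1
  x=-3.800: |R|=1.15909 >1
  x=-3.361: |R|=1.00993 >1
Interval (-3.3333, 0).

(-3.3333,0); λ=-2 ⇒ h* = (10/3)/2 = 1.6667.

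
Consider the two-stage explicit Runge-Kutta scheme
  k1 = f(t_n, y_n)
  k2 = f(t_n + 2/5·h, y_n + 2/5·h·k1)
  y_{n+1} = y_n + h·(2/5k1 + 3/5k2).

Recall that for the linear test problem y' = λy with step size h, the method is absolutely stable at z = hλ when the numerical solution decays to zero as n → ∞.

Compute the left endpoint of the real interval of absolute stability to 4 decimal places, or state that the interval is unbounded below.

left endpoint -4.1667.

Test eqn y'=λy, z=hλ:
  k1=λy_n ⇒ h·k1=z·y_n;  k2=λ(1+2/5z)y_n ⇒ h·k2=z(1+2/5z)y_n
  y_{n+1}/y_n = 1 + 2/5z + 3/5z(1+2/5z) = 1 + z + 6/25z²
  so R(z) = 1 + z + 6/25z².

Solve |R(x)|<1 on ℝ⁻.
x=-0.67: |R|=0.4377
R=1: x+6/25x²=0 ⇒ x=−25/6=-4.1667; min R=1−1/(4·6/25)=-0.0417>−1
Confirm numerically:
  x=-3.017: |R|=0.16755 <1
  x=-2.873: |R|=0.10799 <1
  x=-2.321: |R|=0.02811 <1
  x=-2.029: |R|=0.04096 <1
  x=-4.494: |R|=1.35305 >1
  x=-4.277: |R|=1.11325 >1
So |R|<1 on (-4.1667, 0).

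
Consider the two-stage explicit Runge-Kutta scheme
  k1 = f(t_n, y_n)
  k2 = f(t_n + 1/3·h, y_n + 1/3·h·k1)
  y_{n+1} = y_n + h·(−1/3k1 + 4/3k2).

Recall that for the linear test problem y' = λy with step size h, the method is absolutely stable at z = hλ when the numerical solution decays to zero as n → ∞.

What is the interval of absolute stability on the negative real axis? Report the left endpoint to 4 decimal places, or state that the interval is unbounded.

z∈(-2.2500,0).

On y'=λy, z=hλ:
  k1=λy_n ⇒ h·k1=z·y_n;  k2=λ(1+1/3z)y_n ⇒ h·k2=z(1+1/3z)y_n
  y_{n+1}/y_n = 1 − 1/3z + 4/3z(1+1/3z) = 1 + z + 4/9z²
  so R(z) = 1 + z + 4/9z².

Boundary: |R(x)|=1, x<0.
x=-1.63: |R|=0.5508
R=1: x+4/9x²=0 ⇒ x=−9/4=-2.2500; min R=1−1/(4·4/9)=0.4375>−1
Confirm numerically:
  x=-1.879: |R|=0.69017 <1
  x=-1.845: |R|=0.66790 <1
  x=-0.966: |R|=0.44874 <1
  x=-2.821: |R|=1.71591 >1
  x=-2.752: |R|=1.61400 >1
  x=-2.274: |R|=1.02426 >1
Interval (-2.2500, 0).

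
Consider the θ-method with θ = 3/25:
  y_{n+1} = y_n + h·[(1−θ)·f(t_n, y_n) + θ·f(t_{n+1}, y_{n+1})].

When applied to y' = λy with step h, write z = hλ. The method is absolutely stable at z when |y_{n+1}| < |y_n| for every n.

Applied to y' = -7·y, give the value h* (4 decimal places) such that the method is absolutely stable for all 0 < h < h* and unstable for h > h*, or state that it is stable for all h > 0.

(-2.6316,0); λ=-7 ⇒ h* = (50/19)/7 = 0.3759.

On y'=λy, z=hλ:
  y_{n+1} = y_n + z·[22/25·y_n + 3/25·y_{n+1}] ⇒ (1 − 3/25z)y_{n+1} = (1 + 22/25z)y_n
  R(z) = (1 + 22/25z)/(1 − 3/25z).

Boundary: |R(x)|=1, x<0.
x=-0.9: |R|=0.1877
R=−1: 1+22/25x = −1+3/25x ⇒ -19/25x=2 ⇒ x=2/(-19/25)=-2.6316
Confirm numerically:
  x=-2.267: |R|=0.78218 <1
  x=-2.019: |R|=0.62524 <1
  x=-1.897: |R|=0.54524 <1
  x=-1.080: |R|=0.04391 <1
  x=-3.051: |R|=1.23333 >1
  x=-2.923: |R|=1.16397 >1
  x=-2.823: |R|=1.10867 >1
Stable set (-2.6316, 0).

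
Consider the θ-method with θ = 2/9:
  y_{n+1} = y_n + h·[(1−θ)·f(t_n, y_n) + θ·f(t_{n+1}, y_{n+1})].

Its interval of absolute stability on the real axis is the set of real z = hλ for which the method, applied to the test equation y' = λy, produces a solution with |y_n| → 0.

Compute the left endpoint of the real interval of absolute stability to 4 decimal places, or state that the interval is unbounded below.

On y'=λy, z=hλ:
  y_{n+1} = y_n + z·[7/9·y_n + 2/9·y_{n+1}] ⇒ (1 − 2/9z)y_{n+1} = (1 + 7/9z)y_n
  so R(z) = (1 + 7/9z)/(1 − 2/9z).

Solve |R(x)|<1 on ℝ⁻.
x=-1.07: |R|=0.1355
R=−1: 1+7/9x = −1+2/9x ⇒ -5/9x=2 ⇒ x=2/(-5/9)=-3.6000
Confirm numerically:
  x=-2.594: |R|=0.64548 <1
  x=-2.073: |R|=0.41921 <1
  x=-2.051: |R|=0.40887 <1
  x=-3.881: |R|=1.08382 >1
  x=-3.777: |R|=1.05346 >1
Stable set (-3.6000, 0).

left endpoint -3.6000.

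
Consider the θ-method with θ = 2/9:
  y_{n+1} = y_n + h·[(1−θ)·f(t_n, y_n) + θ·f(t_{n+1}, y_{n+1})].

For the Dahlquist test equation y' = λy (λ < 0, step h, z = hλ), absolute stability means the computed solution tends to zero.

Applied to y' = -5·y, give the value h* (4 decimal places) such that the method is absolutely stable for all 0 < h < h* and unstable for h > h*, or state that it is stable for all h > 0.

(-3.6000,0); λ=-5 ⇒ h* = (18/5)/5 = 0.7200.

Set f=λy, z=hλ:
  y_{n+1} = y_n + z·[7/9·y_n + 2/9·y_{n+1}] ⇒ (1 − 2/9z)y_{n+1} = (1 + 7/9z)y_n
  ⇒ R(z) = (1 + 7/9z)/(1 − 2/9z).

Need |R(x)|<1, x<0.
x=-1.76: |R|=0.2652
R=−1: 1+7/9x = −1+2/9x ⇒ -5/9x=2 ⇒ x=2/(-5/9)=-3.6000
Confirm numerically:
  x=-2.871: |R|=0.75275 <1
  x=-2.685: |R|=0.68163 <1
  x=-2.664: |R|=0.67337 <1
  x=-2.071: |R|=0.41828 <1
  x=-3.913: |R|=1.09301 >1
  x=-3.893: |R|=1.08728 >1
Stable set (-3.6000, 0).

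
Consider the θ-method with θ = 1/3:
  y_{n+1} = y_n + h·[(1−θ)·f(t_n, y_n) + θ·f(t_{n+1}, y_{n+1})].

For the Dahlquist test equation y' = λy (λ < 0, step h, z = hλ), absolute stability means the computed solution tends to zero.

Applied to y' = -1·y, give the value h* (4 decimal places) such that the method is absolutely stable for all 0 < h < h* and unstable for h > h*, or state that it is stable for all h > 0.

(-6.0000,0); λ=-1 ⇒ h* = (6)/1 = 6.0000.

Set f=λy, z=hλ:
  y_{n+1} = y_n + z·[2/3·y_n + 1/3·y_{n+1}] ⇒ (1 − 1/3z)y_{n+1} = (1 + 2/3z)y_n
  so R(z) = (1 + 2/3z)/(1 − 1/3z).

Solve |R(x)|<1 on ℝ⁻.
x=-1.53: |R|=0.0132
R=−1: 1+2/3x = −1+1/3x ⇒ -1/3x=2 ⇒ x=2/(-1/3)=-6.0000
Confirm numerically:
  x=-4.551: |R|=0.80810 <1
  x=-3.677: |R|=0.65209 <1
  x=-3.537: |R|=0.62322 <1
  x=-3.362: |R|=0.58535 <1
  x=-6.584: |R|=1.06093 >1
  x=-6.431: |R|=1.04570 >1
Stable set (-6.0000, 0).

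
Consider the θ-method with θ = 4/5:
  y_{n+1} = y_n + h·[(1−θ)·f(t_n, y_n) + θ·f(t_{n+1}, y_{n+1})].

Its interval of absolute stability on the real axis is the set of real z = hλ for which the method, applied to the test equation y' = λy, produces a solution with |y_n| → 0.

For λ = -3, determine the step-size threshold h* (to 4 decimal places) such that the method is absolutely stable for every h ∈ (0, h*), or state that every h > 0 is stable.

interval (−∞, 0). Any h>0 works for λ=-3.

With y'=λy (z=hλ):
  y_{n+1} = y_n + z·[1/5·y_n + 4/5·y_{n+1}] ⇒ (1 − 4/5z)y_{n+1} = (1 + 1/5z)y_n
  so R(z) = (1 + 1/5z)/(1 − 4/5z).

Solve |R(x)|<1 on ℝ⁻.
x=-0.92: |R|=0.4700
x=-2: |R|=0.2308
x=-10: |R|=0.1111
x=-100: |R|=0.2346
θ=4/5≥1/2 ⇒ |1+1/5x|<|1−4/5x| ∀x<0 ⇒ interval (−∞,0).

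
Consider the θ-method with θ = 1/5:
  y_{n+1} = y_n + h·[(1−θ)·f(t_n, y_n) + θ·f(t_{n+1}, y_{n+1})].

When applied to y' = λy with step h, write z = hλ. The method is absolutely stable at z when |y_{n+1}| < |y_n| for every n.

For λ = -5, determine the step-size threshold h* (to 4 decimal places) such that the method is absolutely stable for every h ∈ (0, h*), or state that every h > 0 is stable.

(-3.3333,0); λ=-5 ⇒ h* = (10/3)/5 = 0.6667.

Test eqn y'=λy, z=hλ:
  y_{n+1} = y_n + z·[4/5·y_n + 1/5·y_{n+1}] ⇒ (1 − 1/5z)y_{n+1} = (1 + 4/5z)y_n
  ⇒ R(z) = (1 + 4/5z)/(1 − 1/5z).

Need |R(x)|<1, x<0.
x=-1.29: |R|=0.0254
R=−1: 1+4/5x = −1+1/5x ⇒ -3/5x=2 ⇒ x=2/(-3/5)=-3.3333
Confirm numerically:
  x=-3.142: |R|=0.92950 <1
  x=-2.845: |R|=0.81326 <1
  x=-2.479: |R|=0.65731 <1
  x=-3.725: |R|=1.13467 >1
  x=-3.469: |R|=1.04806 >1
Interval (-3.3333, 0).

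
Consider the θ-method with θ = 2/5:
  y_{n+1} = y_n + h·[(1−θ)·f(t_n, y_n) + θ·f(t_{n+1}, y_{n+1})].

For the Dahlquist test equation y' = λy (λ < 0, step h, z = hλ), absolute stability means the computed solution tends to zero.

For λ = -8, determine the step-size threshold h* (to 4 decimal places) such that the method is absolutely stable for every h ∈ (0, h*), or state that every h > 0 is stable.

(-10.0000,0); λ=-8 ⇒ h* = (10)/8 = 1.2500.

Test eqn y'=λy, z=hλ:
  y_{n+1} = y_n + z·[3/5·y_n + 2/5·y_{n+1}] ⇒ (1 − 2/5z)y_{n+1} = (1 + 3/5z)y_n
  so R(z) = (1 + 3/5z)/(1 − 2/5z).

Need |R(x)|<1, x<0.
x=-0.6: |R|=0.5161
R=−1: 1+3/5x = −1+2/5x ⇒ -1/5x=2 ⇒ x=2/(-1/5)=-10.0000
Confirm numerically:
  x=-8.492: |R|=0.93140 <1
  x=-6.112: |R|=0.77427 <1
  x=-6.076: |R|=0.77122 <1
  x=-10.433: |R|=1.01674 >1
  x=-10.414: |R|=1.01603 >1
  x=-10.249: |R|=1.00977 >1
Stable set (-10.0000, 0).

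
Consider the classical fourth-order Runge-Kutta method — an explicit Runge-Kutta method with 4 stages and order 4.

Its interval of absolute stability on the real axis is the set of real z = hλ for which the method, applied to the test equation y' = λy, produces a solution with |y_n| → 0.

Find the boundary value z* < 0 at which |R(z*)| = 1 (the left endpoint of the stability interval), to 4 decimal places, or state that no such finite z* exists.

On y'=λy, z=hλ:
  order 4, 4-stage ⇒ R(z)=1+z+z^2/2+z^3/6+z^4/24
  (e.g. R(-1.13)=0.33590, |R|=0.33590)

Find x<0 with |R(x)|<1.
x=-1.13: |R|=0.3359
|R(-2.64)|=0.8021 |R(-2.08)|=0.3633 |R(-1.79)|=0.2839
Bisect:
  x_lo=-3.3225 |R|=2.1615  x_hi=-0.2519 |R|=0.7773
  mid=-1.78718 |R|=0.28352 →hi
  mid=-2.55482 |R|=0.70460 →hi
  mid=-2.93864 |R|=1.25691 →lo
  mid=-2.74673 |R|=0.94340 →hi
  mid=-2.84269 |R|=1.09003 →lo
  mid=-2.79471 |R|=1.01429 →lo
  mid=-2.77072 |R|=0.97825 →hi
  mid=-2.78271 |R|=0.99612 →hi
  mid=-2.78871 |R|=1.00516 →lo
  mid=-2.78571 |R|=1.00063 →lo
  ...
  [-2.78534,-2.78515] ⇒ x*=-2.7853
So |R|<1 on (-2.7853, 0).

z* = -2.7853.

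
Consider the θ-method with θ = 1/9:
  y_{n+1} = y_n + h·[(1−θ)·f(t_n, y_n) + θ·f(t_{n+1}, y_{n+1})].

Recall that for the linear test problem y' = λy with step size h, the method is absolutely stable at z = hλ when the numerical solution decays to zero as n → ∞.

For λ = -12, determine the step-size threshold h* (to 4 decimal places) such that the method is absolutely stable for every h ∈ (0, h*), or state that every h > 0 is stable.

(-2.5714,0); λ=-12 ⇒ h* = (18/7)/12 = 0.2143.

Set f=λy, z=hλ:
  y_{n+1} = y_n + z·[8/9·y_n + 1/9·y_{n+1}] ⇒ (1 − 1/9z)y_{n+1} = (1 + 8/9z)y_n
  ⇒ R(z) = (1 + 8/9z)/(1 − 1/9z).

Solve |R(x)|<1 on ℝ⁻.
x=-1.74: |R|=0.4581
R=−1: 1+8/9x = −1+1/9x ⇒ -7/9x=2 ⇒ x=2/(-7/9)=-2.5714
Confirm numerically:
  x=-2.127: |R|=0.72041 <1
  x=-1.965: |R|=0.61286 <1
  x=-1.603: |R|=0.36065 <1
  x=-3.170: |R|=1.34429 >1
  x=-2.961: |R|=1.22799 >1
So |R|<1 on (-2.5714, 0).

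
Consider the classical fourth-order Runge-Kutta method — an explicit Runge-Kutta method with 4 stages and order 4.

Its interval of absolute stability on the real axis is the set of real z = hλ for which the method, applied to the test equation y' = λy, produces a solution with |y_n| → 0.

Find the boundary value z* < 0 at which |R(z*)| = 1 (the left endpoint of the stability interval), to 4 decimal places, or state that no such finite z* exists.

left endpoint -2.7853.

With y'=λy (z=hλ):
  order 4, 4-stage ⇒ R(z)=1+z+z^2/2+z^3/6+z^4/24
  (e.g. R(-1.53)=0.27185, |R|=0.27185)

Boundary: |R(x)|=1, x<0.
x=-1.53: |R|=0.2718
|R(-3.1)|=1.5878 |R(-1.45)|=0.2773 |R(-0.92)|=0.4033
Bisect:
  x_lo=-3.4506 |R|=2.5623  x_hi=-0.3593 |R|=0.6982
  mid=-1.90496 |R|=0.30603 →hi
  mid=-2.67779 |R|=0.84966 →hi
  mid=-3.06421 |R|=1.50866 →lo
  mid=-2.87100 |R|=1.13710 →lo
  mid=-2.77440 |R|=0.98370 →hi
  mid=-2.82270 |R|=1.05788 →lo
  mid=-2.79855 |R|=1.02017 →lo
  mid=-2.78647 |R|=1.00178 →lo
  ...
  [-2.78534,-2.78515] ⇒ x*=-2.7853
Stable set (-2.7853, 0).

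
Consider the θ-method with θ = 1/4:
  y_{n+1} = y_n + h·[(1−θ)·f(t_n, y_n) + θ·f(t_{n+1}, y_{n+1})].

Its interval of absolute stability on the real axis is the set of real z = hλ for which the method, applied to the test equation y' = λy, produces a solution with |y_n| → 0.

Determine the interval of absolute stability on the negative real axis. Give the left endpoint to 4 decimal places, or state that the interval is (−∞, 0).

(-4.0000, 0).

On y'=λy, z=hλ:
  y_{n+1} = y_n + z·[3/4·y_n + 1/4·y_{n+1}] ⇒ (1 − 1/4z)y_{n+1} = (1 + 3/4z)y_n
  R(z) = (1 + 3/4z)/(1 − 1/4z).

Find x<0 with |R(x)|<1.
x=-1.13: |R|=0.1189
R=−1: 1+3/4x = −1+1/4x ⇒ -1/2x=2 ⇒ x=2/(-1/2)=-4.0000
Confirm numerically:
  x=-3.649: |R|=0.90822 <1
  x=-2.415: |R|=0.50585 <1
  x=-2.274: |R|=0.44979 <1
  x=-4.530: |R|=1.12427 >1
  x=-4.460: |R|=1.10875 >1
  x=-4.409: |R|=1.09728 >1
So |R|<1 on (-4.0000, 0).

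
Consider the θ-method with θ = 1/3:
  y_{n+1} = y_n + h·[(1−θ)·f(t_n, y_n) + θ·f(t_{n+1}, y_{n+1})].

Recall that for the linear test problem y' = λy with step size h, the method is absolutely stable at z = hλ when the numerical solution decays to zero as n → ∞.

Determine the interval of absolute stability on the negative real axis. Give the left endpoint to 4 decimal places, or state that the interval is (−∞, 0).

With y'=λy (z=hλ):
  y_{n+1} = y_n + z·[2/3·y_n + 1/3·y_{n+1}] ⇒ (1 − 1/3z)y_{n+1} = (1 + 2/3z)y_n
  R(z) = (1 + 2/3z)/(1 − 1/3z).

Need |R(x)|<1, x<0.
x=-0.73: |R|=0.4129
R=−1: 1+2/3x = −1+1/3x ⇒ -1/3x=2 ⇒ x=2/(-1/3)=-6.0000
Confirm numerically:
  x=-4.482: |R|=0.79711 <1
  x=-3.640: |R|=0.64458 <1
  x=-2.579: |R|=0.38681 <1
  x=-6.323: |R|=1.03465 >1
  x=-6.110: |R|=1.01207 >1
So |R|<1 on (-6.0000, 0).

(-6.0000, 0).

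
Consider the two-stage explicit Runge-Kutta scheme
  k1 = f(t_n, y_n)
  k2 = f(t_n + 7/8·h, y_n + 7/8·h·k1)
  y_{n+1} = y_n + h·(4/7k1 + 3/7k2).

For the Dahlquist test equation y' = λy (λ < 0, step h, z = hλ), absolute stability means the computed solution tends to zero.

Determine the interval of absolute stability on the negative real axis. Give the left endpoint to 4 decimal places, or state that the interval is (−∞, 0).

With y'=λy (z=hλ):
  k1=λy_n ⇒ h·k1=z·y_n;  k2=λ(1+7/8z)y_n ⇒ h·k2=z(1+7/8z)y_n
  y_{n+1}/y_n = 1 + 4/7z + 3/7z(1+7/8z) = 1 + z + 3/8z²
  so R(z) = 1 + z + 3/8z².

Solve |R(x)|<1 on ℝ⁻.
x=-0.88: |R|=0.4104
R=1: x+3/8x²=0 ⇒ x=−8/3=-2.6667; min R=1−1/(4·3/8)=0.3333>−1
Confirm numerically:
  x=-2.176: |R|=0.59962 <1
  x=-1.895: |R|=0.45163 <1
  x=-1.362: |R|=0.33364 <1
  x=-1.339: |R|=0.33335 <1
  x=-2.991: |R|=1.36378 >1
  x=-2.968: |R|=1.33538 >1
Interval (-2.6667, 0).

(-2.6667, 0).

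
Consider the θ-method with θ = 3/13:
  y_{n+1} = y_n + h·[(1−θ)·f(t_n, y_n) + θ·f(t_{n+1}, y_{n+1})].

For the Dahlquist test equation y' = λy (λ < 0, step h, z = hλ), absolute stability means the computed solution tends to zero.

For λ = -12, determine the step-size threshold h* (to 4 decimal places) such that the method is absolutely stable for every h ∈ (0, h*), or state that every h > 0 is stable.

Set f=λy, z=hλ:
  y_{n+1} = y_n + z·[10/13·y_n + 3/13·y_{n+1}] ⇒ (1 − 3/13z)y_{n+1} = (1 + 10/13z)y_n
  so R(z) = (1 + 10/13z)/(1 − 3/13z).

Boundary: |R(x)|=1, x<0.
x=-0.86: |R|=0.2824
R=−1: 1+10/13x = −1+3/13x ⇒ -7/13x=2 ⇒ x=2/(-7/13)=-3.7143
Confirm numerically:
  x=-3.473: |R|=0.92788 <1
  x=-2.764: |R|=0.68758 <1
  x=-2.343: |R|=0.52074 <1
  x=-1.825: |R|=0.28417 <1
  x=-4.269: |R|=1.15046 >1
  x=-3.869: |R|=1.04401 >1
  x=-3.756: |R|=1.01203 >1
So |R|<1 on (-3.7143, 0).

(-3.7143,0); λ=-12 ⇒ h* = (26/7)/12 = 0.3095.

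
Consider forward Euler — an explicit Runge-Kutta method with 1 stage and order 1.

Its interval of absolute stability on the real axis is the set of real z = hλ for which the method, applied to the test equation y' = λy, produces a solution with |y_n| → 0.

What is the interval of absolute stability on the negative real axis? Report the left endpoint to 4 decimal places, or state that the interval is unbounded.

(-2.0000, 0).

Test eqn y'=λy, z=hλ:
  order 1, 1-stage ⇒ R(z)=1+z
  (e.g. R(-0.82)=0.18000, |R|=0.18000)

Solve |R(x)|<1 on ℝ⁻.
x=-0.82: |R|=0.1800
|R(-1.9)|=0.9000 |R(-1.68)|=0.6800 |R(-1.58)|=0.5800
Bisect:
  x_lo=-2.6156 |R|=1.6156  x_hi=-0.0963 |R|=0.9037
  mid=-1.35597 |R|=0.35597 →hi
  mid=-1.98579 |R|=0.98579 →hi
  mid=-2.30070 |R|=1.30070 →lo
  mid=-2.14325 |R|=1.14325 →lo
  mid=-2.06452 |R|=1.06452 →lo
  mid=-2.02516 |R|=1.02516 →lo
  mid=-2.00547 |R|=1.00547 →lo
  mid=-1.99563 |R|=0.99563 →hi
  ...
  [-2.00009,-1.99994] ⇒ x*=-2.0000
So |R|<1 on (-2.0000, 0).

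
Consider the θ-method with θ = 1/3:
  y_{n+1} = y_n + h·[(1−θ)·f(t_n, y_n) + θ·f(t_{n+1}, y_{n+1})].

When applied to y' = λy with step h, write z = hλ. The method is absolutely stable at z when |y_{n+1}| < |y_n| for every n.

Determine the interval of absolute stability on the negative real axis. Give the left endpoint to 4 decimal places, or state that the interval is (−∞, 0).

(-6.0000, 0).

On y'=λy, z=hλ:
  y_{n+1} = y_n + z·[2/3·y_n + 1/3·y_{n+1}] ⇒ (1 − 1/3z)y_{n+1} = (1 + 2/3z)y_n
  Hence R(z) = (1 + 2/3z)/(1 − 1/3z).

Boundary: |R(x)|=1, x<0.
x=-0.62: |R|=0.4862
R=−1: 1+2/3x = −1+1/3x ⇒ -1/3x=2 ⇒ x=2/(-1/3)=-6.0000
Confirm numerically:
  x=-5.765: |R|=0.97319 <1
  x=-4.251: |R|=0.75879 <1
  x=-3.759: |R|=0.66844 <1
  x=-6.297: |R|=1.03195 >1
  x=-6.203: |R|=1.02206 >1
So |R|<1 on (-6.0000, 0).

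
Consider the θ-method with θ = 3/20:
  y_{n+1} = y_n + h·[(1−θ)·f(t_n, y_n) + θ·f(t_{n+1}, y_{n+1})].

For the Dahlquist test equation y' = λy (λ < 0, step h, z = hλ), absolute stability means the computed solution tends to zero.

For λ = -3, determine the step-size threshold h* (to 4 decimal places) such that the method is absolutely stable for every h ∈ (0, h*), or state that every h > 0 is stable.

(-2.8571,0); λ=-3 ⇒ h* = (20/7)/3 = 0.9524.

Set f=λy, z=hλ:
  y_{n+1} = y_n + z·[17/20·y_n + 3/20·y_{n+1}] ⇒ (1 − 3/20z)y_{n+1} = (1 + 17/20z)y_n
  R(z) = (1 + 17/20z)/(1 − 3/20z).

Need |R(x)|<1, x<0.
x=-0.82: |R|=0.2698
R=−1: 1+17/20x = −1+3/20x ⇒ -7/10x=2 ⇒ x=2/(-7/10)=-2.8571
Confirm numerically:
  x=-2.697: |R|=0.92019 <1
  x=-2.308: |R|=0.71446 <1
  x=-2.170: |R|=0.63712 <1
  x=-1.958: |R|=0.51349 <1
  x=-3.184: |R|=1.15485 >1
  x=-2.949: |R|=1.04458 >1
Interval (-2.8571, 0).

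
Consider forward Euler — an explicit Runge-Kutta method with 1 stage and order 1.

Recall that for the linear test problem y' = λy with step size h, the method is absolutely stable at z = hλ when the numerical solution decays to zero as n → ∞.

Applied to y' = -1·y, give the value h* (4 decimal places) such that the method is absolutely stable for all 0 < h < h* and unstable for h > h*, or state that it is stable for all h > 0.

On y'=λy, z=hλ:
  order 1, 1-stage ⇒ R(z)=1+z
  (e.g. R(-0.97)=0.03000, |R|=0.03000)

Need |R(x)|<1, x<0.
x=-0.97: |R|=0.0300
|R(-2.02)|=1.0200 |R(-1.13)|=0.1300 |R(-0.57)|=0.4300
Bisect:
  x_lo=-2.4404 |R|=1.4404  x_hi=-0.2112 |R|=0.7888
  mid=-1.32576 |R|=0.32576 →hi
  mid=-1.88306 |R|=0.88306 →hi
  mid=-2.16170 |R|=1.16170 →lo
  mid=-2.02238 |R|=1.02238 →lo
  mid=-1.95272 |R|=0.95272 →hi
  mid=-1.98755 |R|=0.98755 →hi
  mid=-2.00497 |R|=1.00497 →lo
  mid=-1.99626 |R|=0.99626 →hi
  ...
  [-2.00007,-1.99993] ⇒ x*=-2.0000
Interval (-2.0000, 0).

(-2.0000,0); λ=-1 ⇒ h* = 2.0000.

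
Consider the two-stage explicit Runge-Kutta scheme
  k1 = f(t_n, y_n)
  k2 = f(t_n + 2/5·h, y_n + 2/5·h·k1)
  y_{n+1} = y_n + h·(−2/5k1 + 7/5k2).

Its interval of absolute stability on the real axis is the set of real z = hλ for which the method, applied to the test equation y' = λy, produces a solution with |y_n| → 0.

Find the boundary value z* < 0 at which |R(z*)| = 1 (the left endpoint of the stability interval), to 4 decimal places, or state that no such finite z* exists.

z* = -1.7857.

On y'=λy, z=hλ:
  k1=λy_n ⇒ h·k1=z·y_n;  k2=λ(1+2/5z)y_n ⇒ h·k2=z(1+2/5z)y_n
  y_{n+1}/y_n = 1 − 2/5z + 7/5z(1+2/5z) = 1 + z + 14/25z²
  so R(z) = 1 + z + 14/25z².

Solve |R(x)|<1 on ℝ⁻.
x=-1.29: |R|=0.6419
R=1: x+14/25x²=0 ⇒ x=−25/14=-1.7857; min R=1−1/(4·14/25)=0.5536>−1
Confirm numerically:
  x=-1.434: |R|=0.71756 <1
  x=-1.258: |R|=0.62824 <1
  x=-0.947: |R|=0.55521 <1
  x=-2.208: |R|=1.52215 >1
  x=-2.059: |R|=1.31511 >1
  x=-1.854: |R|=1.07090 >1
So |R|<1 on (-1.7857, 0).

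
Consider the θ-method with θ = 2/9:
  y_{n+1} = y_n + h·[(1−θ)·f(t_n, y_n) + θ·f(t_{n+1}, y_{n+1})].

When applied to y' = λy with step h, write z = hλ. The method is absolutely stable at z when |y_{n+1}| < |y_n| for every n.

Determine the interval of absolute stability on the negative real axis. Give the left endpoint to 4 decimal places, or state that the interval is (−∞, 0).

z∈(-3.6000,0).

Set f=λy, z=hλ:
  y_{n+1} = y_n + z·[7/9·y_n + 2/9·y_{n+1}] ⇒ (1 − 2/9z)y_{n+1} = (1 + 7/9z)y_n
  so R(z) = (1 + 7/9z)/(1 − 2/9z).

Solve |R(x)|<1 on ℝ⁻.
x=-0.55: |R|=0.5099
R=−1: 1+7/9x = −1+2/9x ⇒ -5/9x=2 ⇒ x=2/(-5/9)=-3.6000
Confirm numerically:
  x=-2.665: |R|=0.67376 <1
  x=-2.311: |R|=0.52687 <1
  x=-2.155: |R|=0.45718 <1
  x=-4.040: |R|=1.12881 >1
  x=-4.026: |R|=1.12491 >1
  x=-3.695: |R|=1.02898 >1
So |R|<1 on (-3.6000, 0).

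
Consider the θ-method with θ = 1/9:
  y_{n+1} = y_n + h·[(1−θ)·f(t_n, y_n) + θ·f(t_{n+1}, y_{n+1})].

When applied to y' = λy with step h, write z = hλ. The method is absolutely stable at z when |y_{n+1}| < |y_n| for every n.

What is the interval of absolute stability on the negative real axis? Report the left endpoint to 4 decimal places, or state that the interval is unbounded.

With y'=λy (z=hλ):
  y_{n+1} = y_n + z·[8/9·y_n + 1/9·y_{n+1}] ⇒ (1 − 1/9z)y_{n+1} = (1 + 8/9z)y_n
  R(z) = (1 + 8/9z)/(1 − 1/9z).

Boundary: |R(x)|=1, x<0.
x=-1.41: |R|=0.2190
R=−1: 1+8/9x = −1+1/9x ⇒ -7/9x=2 ⇒ x=2/(-7/9)=-2.5714
Confirm numerically:
  x=-2.256: |R|=0.80384 <1
  x=-1.763: |R|=0.47422 <1
  x=-1.423: |R|=0.22872 <1
  x=-1.397: |R|=0.20929 <1
  x=-2.870: |R|=1.17607 >1
  x=-2.789: |R|=1.12919 >1
So |R|<1 on (-2.5714, 0).

z∈(-2.5714,0).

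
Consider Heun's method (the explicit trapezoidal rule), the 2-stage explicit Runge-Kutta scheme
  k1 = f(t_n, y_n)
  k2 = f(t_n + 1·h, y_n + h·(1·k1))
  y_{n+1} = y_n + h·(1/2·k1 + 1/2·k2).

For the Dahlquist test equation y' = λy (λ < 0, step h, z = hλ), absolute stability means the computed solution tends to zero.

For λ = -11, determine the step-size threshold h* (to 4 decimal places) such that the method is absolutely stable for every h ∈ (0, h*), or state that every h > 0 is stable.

On y'=λy, z=hλ:
  order 2, 2-stage ⇒ R(z)=1+z+z^2/2
  (e.g. R(-0.54)=0.60580, |R|=0.60580)

Find x<0 with |R(x)|<1.
x=-0.54: |R|=0.6058
|R(-1.68)|=0.7312 |R(-0.96)|=0.5008 |R(-0.6)|=0.5800
Bisect:
  x_lo=-2.3615 |R|=1.4269  x_hi=-0.2200 |R|=0.8042
  mid=-1.29078 |R|=0.54228 →hi
  mid=-1.82616 |R|=0.84127 →hi
  mid=-2.09385 |R|=1.09825 →lo
  mid=-1.96000 |R|=0.96080 →hi
  mid=-2.02693 |R|=1.02729 →lo
  mid=-1.99346 |R|=0.99349 →hi
  mid=-2.01019 |R|=1.01025 →lo
  ...
  [-2.00013,-2.00000] ⇒ x*=-2.0000
So |R|<1 on (-2.0000, 0).

(-2.0000,0); λ=-11 ⇒ h* = 0.1818.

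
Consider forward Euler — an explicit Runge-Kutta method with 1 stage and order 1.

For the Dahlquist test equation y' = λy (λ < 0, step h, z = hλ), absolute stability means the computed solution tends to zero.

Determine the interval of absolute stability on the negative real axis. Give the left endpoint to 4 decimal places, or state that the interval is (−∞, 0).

On y'=λy, z=hλ:
  order 1, 1-stage ⇒ R(z)=1+z
  (e.g. R(-0.56)=0.44000, |R|=0.44000)

Boundary: |R(x)|=1, x<0.
x=-0.56: |R|=0.4400
|R(-1.29)|=0.2900 |R(-1.18)|=0.1800 |R(-0.87)|=0.1300
Bisect:
  x_lo=-2.3699 |R|=1.3699  x_hi=-0.0961 |R|=0.9039
  mid=-1.23299 |R|=0.23299 →hi
  mid=-1.80145 |R|=0.80145 →hi
  mid=-2.08569 |R|=1.08569 →lo
  mid=-1.94357 |R|=0.94357 →hi
  mid=-2.01463 |R|=1.01463 →lo
  mid=-1.97910 |R|=0.97910 →hi
  mid=-1.99686 |R|=0.99686 →hi
  mid=-2.00575 |R|=1.00575 →lo
  mid=-2.00131 |R|=1.00131 →lo
  mid=-1.99909 |R|=0.99909 →hi
  ...
  [-2.00006,-1.99992] ⇒ x*=-2.0000
So |R|<1 on (-2.0000, 0).

(-2.0000, 0).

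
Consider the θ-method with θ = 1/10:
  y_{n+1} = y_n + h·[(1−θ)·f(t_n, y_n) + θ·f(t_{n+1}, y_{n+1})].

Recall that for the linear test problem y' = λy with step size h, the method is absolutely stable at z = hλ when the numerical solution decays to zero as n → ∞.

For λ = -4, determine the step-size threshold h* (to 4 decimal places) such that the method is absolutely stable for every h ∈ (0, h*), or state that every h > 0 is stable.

(-2.5000,0); λ=-4 ⇒ h* = (5/2)/4 = 0.6250.

On y'=λy, z=hλ:
  y_{n+1} = y_n + z·[9/10·y_n + 1/10·y_{n+1}] ⇒ (1 − 1/10z)y_{n+1} = (1 + 9/10z)y_n
  R(z) = (1 + 9/10z)/(1 − 1/10z).

Need |R(x)|<1, x<0.
x=-1.5: |R|=0.3043
R=−1: 1+9/10x = −1+1/10x ⇒ -4/5x=2 ⇒ x=2/(-4/5)=-2.5000
Confirm numerically:
  x=-1.900: |R|=0.59664 <1
  x=-1.727: |R|=0.47267 <1
  x=-1.691: |R|=0.44641 <1
  x=-3.099: |R|=1.36583 >1
  x=-2.911: |R|=1.25467 >1
  x=-2.701: |R|=1.12660 >1
Interval (-2.5000, 0).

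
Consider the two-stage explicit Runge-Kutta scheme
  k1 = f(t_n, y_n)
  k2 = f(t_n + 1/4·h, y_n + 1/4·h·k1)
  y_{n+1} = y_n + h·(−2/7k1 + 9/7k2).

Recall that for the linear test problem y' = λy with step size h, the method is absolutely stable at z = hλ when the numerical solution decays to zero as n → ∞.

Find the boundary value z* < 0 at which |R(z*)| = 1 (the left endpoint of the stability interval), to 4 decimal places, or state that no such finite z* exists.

left endpoint -3.1111.

Test eqn y'=λy, z=hλ:
  k1=λy_n ⇒ h·k1=z·y_n;  k2=λ(1+1/4z)y_n ⇒ h·k2=z(1+1/4z)y_n
  y_{n+1}/y_n = 1 − 2/7z + 9/7z(1+1/4z) = 1 + z + 9/28z²
  R(z) = 1 + z + 9/28z².

Need |R(x)|<1, x<0.
x=-1.52: |R|=0.2226
R=1: x+9/28x²=0 ⇒ x=−28/9=-3.1111; min R=1−1/(4·9/28)=0.2222>−1
Confirm numerically:
  x=-2.814: |R|=0.73126 <1
  x=-2.690: |R|=0.63589 <1
  x=-1.799: |R|=0.24127 <1
  x=-3.543: |R|=1.49184 >1
  x=-3.263: |R|=1.15930 >1
  x=-3.236: |R|=1.12990 >1
Interval (-3.1111, 0).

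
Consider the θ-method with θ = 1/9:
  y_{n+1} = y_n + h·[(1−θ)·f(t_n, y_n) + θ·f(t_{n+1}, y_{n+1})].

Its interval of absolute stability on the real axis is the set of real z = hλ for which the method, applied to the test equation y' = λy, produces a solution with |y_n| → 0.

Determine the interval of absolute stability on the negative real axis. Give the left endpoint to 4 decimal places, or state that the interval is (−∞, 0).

(-2.5714, 0).

With y'=λy (z=hλ):
  y_{n+1} = y_n + z·[8/9·y_n + 1/9·y_{n+1}] ⇒ (1 − 1/9z)y_{n+1} = (1 + 8/9z)y_n
  R(z) = (1 + 8/9z)/(1 − 1/9z).

Solve |R(x)|<1 on ℝ⁻.
x=-1.21: |R|=0.0666
R=−1: 1+8/9x = −1+1/9x ⇒ -7/9x=2 ⇒ x=2/(-7/9)=-2.5714
Confirm numerically:
  x=-2.434: |R|=0.91586 <1
  x=-2.103: |R|=0.70467 <1
  x=-1.523: |R|=0.30258 <1
  x=-1.036: |R|=0.07094 <1
  x=-3.009: |R|=1.25506 >1
  x=-2.888: |R|=1.18641 >1
  x=-2.884: |R|=1.18411 >1
Stable set (-2.5714, 0).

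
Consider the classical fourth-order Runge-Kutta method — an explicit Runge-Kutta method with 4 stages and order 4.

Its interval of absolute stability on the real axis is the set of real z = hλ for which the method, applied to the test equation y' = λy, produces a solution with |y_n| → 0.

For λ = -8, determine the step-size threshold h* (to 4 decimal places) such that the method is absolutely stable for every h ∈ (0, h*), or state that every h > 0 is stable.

(-2.7853,0); λ=-8 ⇒ h* = 0.3482.

Set f=λy, z=hλ:
  order 4, 4-stage ⇒ R(z)=1+z+z^2/2+z^3/6+z^4/24
  (e.g. R(-0.75)=0.47412, |R|=0.47412)

Find x<0 with |R(x)|<1.
x=-0.75: |R|=0.4741
|R(-1.65)|=0.2714 |R(-1.37)|=0.2867 |R(-1.19)|=0.3207
Bisect:
  x_lo=-3.6621 |R|=3.3519  x_hi=-0.0613 |R|=0.9405
  mid=-1.86170 |R|=0.29637 →hi
  mid=-2.76190 |R|=0.96530 →hi
  mid=-3.21200 |R|=1.85844 →lo
  mid=-2.98695 |R|=1.34911 →lo
  mid=-2.87442 |R|=1.14291 →lo
  mid=-2.81816 |R|=1.05070 →lo
  mid=-2.79003 |R|=1.00716 →lo
  ...
  [-2.78541,-2.78519] ⇒ x*=-2.7853
So |R|<1 on (-2.7853, 0).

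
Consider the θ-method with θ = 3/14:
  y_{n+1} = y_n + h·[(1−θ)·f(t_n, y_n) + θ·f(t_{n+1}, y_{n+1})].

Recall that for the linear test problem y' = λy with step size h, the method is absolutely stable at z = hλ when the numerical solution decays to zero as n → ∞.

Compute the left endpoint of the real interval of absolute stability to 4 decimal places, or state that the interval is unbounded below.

left endpoint -3.5000.

With y'=λy (z=hλ):
  y_{n+1} = y_n + z·[11/14·y_n + 3/14·y_{n+1}] ⇒ (1 − 3/14z)y_{n+1} = (1 + 11/14z)y_n
  R(z) = (1 + 11/14z)/(1 − 3/14z).

Need |R(x)|<1, x<0.
x=-0.42: |R|=0.6147
R=−1: 1+11/14x = −1+3/14x ⇒ -4/7x=2 ⇒ x=2/(-4/7)=-3.5000
Confirm numerically:
  x=-3.424: |R|=0.97495 <1
  x=-3.292: |R|=0.93031 <1
  x=-3.275: |R|=0.92445 <1
  x=-1.641: |R|=0.21408 <1
  x=-3.832: |R|=1.10417 >1
  x=-3.831: |R|=1.10387 >1
  x=-3.596: |R|=1.03098 >1
Stable set (-3.5000, 0).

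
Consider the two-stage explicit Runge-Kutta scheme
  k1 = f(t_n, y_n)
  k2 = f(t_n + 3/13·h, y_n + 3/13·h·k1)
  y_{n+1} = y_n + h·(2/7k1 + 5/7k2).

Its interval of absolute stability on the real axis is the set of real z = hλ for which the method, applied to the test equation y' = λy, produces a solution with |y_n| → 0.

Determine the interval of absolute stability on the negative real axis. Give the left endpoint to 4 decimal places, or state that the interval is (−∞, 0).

z∈(-6.0667,0).

Set f=λy, z=hλ:
  k1=λy_n ⇒ h·k1=z·y_n;  k2=λ(1+3/13z)y_n ⇒ h·k2=z(1+3/13z)y_n
  y_{n+1}/y_n = 1 + 2/7z + 5/7z(1+3/13z) = 1 + z + 15/91z²
  R(z) = 1 + z + 15/91z².

Boundary: |R(x)|=1, x<0.
x=-0.45: |R|=0.5834
R=1: x+15/91x²=0 ⇒ x=−91/15=-6.0667; min R=1−1/(4·15/91)=-0.5167>−1
Confirm numerically:
  x=-5.978: |R|=0.91263 <1
  x=-5.552: |R|=0.52900 <1
  x=-5.083: |R|=0.17583 <1
  x=-4.269: |R|=0.26498 <1
  x=-6.479: |R|=1.44036 >1
  x=-6.176: |R|=1.11130 >1
  x=-6.096: |R|=1.02948 >1
So |R|<1 on (-6.0667, 0).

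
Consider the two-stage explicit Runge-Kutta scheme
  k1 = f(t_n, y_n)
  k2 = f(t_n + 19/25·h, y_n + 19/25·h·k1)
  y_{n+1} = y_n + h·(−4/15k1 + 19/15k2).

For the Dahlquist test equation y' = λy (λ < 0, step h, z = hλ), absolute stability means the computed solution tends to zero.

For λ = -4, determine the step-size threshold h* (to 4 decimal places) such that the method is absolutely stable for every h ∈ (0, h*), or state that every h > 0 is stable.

(-1.0388,0); λ=-4 ⇒ h* = (375/361)/4 = 0.2597.

On y'=λy, z=hλ:
  k1=λy_n ⇒ h·k1=z·y_n;  k2=λ(1+19/25z)y_n ⇒ h·k2=z(1+19/25z)y_n
  y_{n+1}/y_n = 1 − 4/15z + 19/15z(1+19/25z) = 1 + z + 361/375z²
  Hence R(z) = 1 + z + 361/375z².

Find x<0 with |R(x)|<1.
x=-0.82: |R|=0.8273
R=1: x+361/375x²=0 ⇒ x=−375/361=-1.0388; min R=1−1/(4·361/375)=0.7403>−1
Confirm numerically:
  x=-0.969: |R|=0.93491 <1
  x=-0.827: |R|=0.83140 <1
  x=-0.801: |R|=0.81665 <1
  x=-0.418: |R|=0.75020 <1
  x=-1.196: |R|=1.18101 >1
  x=-1.162: |R|=1.13783 >1
So |R|<1 on (-1.0388, 0).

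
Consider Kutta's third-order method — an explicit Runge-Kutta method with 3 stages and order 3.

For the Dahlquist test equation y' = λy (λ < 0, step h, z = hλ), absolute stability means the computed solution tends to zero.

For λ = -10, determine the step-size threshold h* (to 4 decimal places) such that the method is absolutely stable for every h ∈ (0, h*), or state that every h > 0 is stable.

On y'=λy, z=hλ:
  order 3, 3-stage ⇒ R(z)=1+z+z^2/2+z^3/6
  (e.g. R(-0.43)=0.64920, |R|=0.64920)

Boundary: |R(x)|=1, x<0.
x=-0.43: |R|=0.6492
|R(-2.83)|=1.6031 |R(-2.22)|=0.5793 |R(-1.09)|=0.2882
Bisect:
  x_lo=-3.1605 |R|=2.4278  x_hi=-0.2289 |R|=0.7953
  mid=-1.69471 |R|=0.06990 →hi
  mid=-2.42763 |R|=0.86543 →hi
  mid=-2.79409 |R|=1.52616 →lo
  mid=-2.61086 |R|=1.16876 →lo
  mid=-2.51924 |R|=1.01072 →lo
  mid=-2.47344 |R|=0.93653 →hi
  mid=-2.49634 |R|=0.97323 →hi
  mid=-2.50779 |R|=0.99187 →hi
  ...
  [-2.51280,-2.51262] ⇒ x*=-2.5127
Stable set (-2.5127, 0).

(-2.5127,0); λ=-10 ⇒ h* = 0.2513.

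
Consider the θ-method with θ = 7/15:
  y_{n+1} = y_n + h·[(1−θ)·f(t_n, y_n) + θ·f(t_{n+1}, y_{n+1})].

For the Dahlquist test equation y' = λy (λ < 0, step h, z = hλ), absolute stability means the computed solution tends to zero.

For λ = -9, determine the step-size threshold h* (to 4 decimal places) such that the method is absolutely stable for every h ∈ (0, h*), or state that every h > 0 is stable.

(-30.0000,0); λ=-9 ⇒ h* = (30)/9 = 3.3333.

Set f=λy, z=hλ:
  y_{n+1} = y_n + z·[8/15·y_n + 7/15·y_{n+1}] ⇒ (1 − 7/15z)y_{n+1} = (1 + 8/15z)y_n
  R(z) = (1 + 8/15z)/(1 − 7/15z).

Boundary: |R(x)|=1, x<0.
x=-1.01: |R|=0.3135
R=−1: 1+8/15x = −1+7/15x ⇒ -1/15x=2 ⇒ x=2/(-1/15)=-30.0000
Confirm numerically:
  x=-27.304: |R|=0.98692 <1
  x=-18.924: |R|=0.92489 <1
  x=-15.648: |R|=0.88476 <1
  x=-12.707: |R|=0.83364 <1
  x=-30.384: |R|=1.00169 >1
  x=-30.193: |R|=1.00085 >1
Stable set (-30.0000, 0).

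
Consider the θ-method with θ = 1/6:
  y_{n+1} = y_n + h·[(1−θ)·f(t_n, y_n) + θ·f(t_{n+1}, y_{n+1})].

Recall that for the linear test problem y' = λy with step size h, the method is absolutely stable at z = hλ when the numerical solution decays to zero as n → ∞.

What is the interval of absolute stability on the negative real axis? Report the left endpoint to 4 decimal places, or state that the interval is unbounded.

Set f=λy, z=hλ:
  y_{n+1} = y_n + z·[5/6·y_n + 1/6·y_{n+1}] ⇒ (1 − 1/6z)y_{n+1} = (1 + 5/6z)y_n
  so R(z) = (1 + 5/6z)/(1 − 1/6z).

Boundary: |R(x)|=1, x<0.
x=-1.02: |R|=0.1282
R=−1: 1+5/6x = −1+1/6x ⇒ -2/3x=2 ⇒ x=2/(-2/3)=-3.0000
Confirm numerically:
  x=-2.457: |R|=0.74317 <1
  x=-2.209: |R|=0.61457 <1
  x=-1.846: |R|=0.41167 <1
  x=-1.704: |R|=0.32710 <1
  x=-3.491: |R|=1.20693 >1
  x=-3.394: |R|=1.16777 >1
  x=-3.040: |R|=1.01770 >1
Interval (-3.0000, 0).

(-3.0000, 0).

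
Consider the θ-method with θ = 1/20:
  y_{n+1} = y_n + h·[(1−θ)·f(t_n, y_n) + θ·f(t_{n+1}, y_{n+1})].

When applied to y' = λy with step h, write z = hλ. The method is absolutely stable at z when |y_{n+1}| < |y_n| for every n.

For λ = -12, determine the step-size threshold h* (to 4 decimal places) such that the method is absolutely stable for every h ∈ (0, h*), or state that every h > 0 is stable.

(-2.2222,0); λ=-12 ⇒ h* = (20/9)/12 = 0.1852.

With y'=λy (z=hλ):
  y_{n+1} = y_n + z·[19/20·y_n + 1/20·y_{n+1}] ⇒ (1 − 1/20z)y_{n+1} = (1 + 19/20z)y_n
  ⇒ R(z) = (1 + 19/20z)/(1 − 1/20z).

Boundary: |R(x)|=1, x<0.
x=-0.98: |R|=0.0658
R=−1: 1+19/20x = −1+1/20x ⇒ -9/10x=2 ⇒ x=2/(-9/10)=-2.2222
Confirm numerically:
  x=-1.903: |R|=0.73766 <1
  x=-1.834: |R|=0.67995 <1
  x=-1.731: |R|=0.59312 <1
  x=-1.601: |R|=0.48234 <1
  x=-2.616: |R|=1.31341 >1
  x=-2.438: |R|=1.17310 >1
  x=-2.254: |R|=1.02570 >1
Stable set (-2.2222, 0).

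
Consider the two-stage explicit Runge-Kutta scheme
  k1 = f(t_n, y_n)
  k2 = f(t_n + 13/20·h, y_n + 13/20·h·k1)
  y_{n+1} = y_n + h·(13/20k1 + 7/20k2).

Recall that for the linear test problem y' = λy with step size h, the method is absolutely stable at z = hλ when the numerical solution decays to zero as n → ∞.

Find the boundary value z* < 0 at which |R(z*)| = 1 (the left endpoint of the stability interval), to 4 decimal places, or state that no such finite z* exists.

z* = -4.3956.

On y'=λy, z=hλ:
  k1=λy_n ⇒ h·k1=z·y_n;  k2=λ(1+13/20z)y_n ⇒ h·k2=z(1+13/20z)y_n
  y_{n+1}/y_n = 1 + 13/20z + 7/20z(1+13/20z) = 1 + z + 91/400z²
  so R(z) = 1 + z + 91/400z².

Need |R(x)|<1, x<0.
x=-0.37: |R|=0.6611
R=1: x+91/400x²=0 ⇒ x=−400/91=-4.3956; min R=1−1/(4·91/400)=-0.0989>−1
Confirm numerically:
  x=-3.147: |R|=0.10607 <1
  x=-2.965: |R|=0.03500 <1
  x=-2.071: |R|=0.09524 <1
  x=-4.684: |R|=1.30732 >1
  x=-4.561: |R|=1.17162 >1
Stable set (-4.3956, 0).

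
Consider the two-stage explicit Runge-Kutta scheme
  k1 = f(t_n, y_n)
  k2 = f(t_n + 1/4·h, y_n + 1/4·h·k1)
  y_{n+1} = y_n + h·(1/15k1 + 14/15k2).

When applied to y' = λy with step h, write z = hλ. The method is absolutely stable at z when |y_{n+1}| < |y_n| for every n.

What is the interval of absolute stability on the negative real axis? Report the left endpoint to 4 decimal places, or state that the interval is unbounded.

Test eqn y'=λy, z=hλ:
  k1=λy_n ⇒ h·k1=z·y_n;  k2=λ(1+1/4z)y_n ⇒ h·k2=z(1+1/4z)y_n
  y_{n+1}/y_n = 1 + 1/15z + 14/15z(1+1/4z) = 1 + z + 7/30z²
  R(z) = 1 + z + 7/30z².

Find x<0 with |R(x)|<1.
x=-1.16: |R|=0.1540
R=1: x+7/30x²=0 ⇒ x=−30/7=-4.2857; min R=1−1/(4·7/30)=-0.0714>−1
Confirm numerically:
  x=-3.255: |R|=0.21717 <1
  x=-2.569: |R|=0.02906 <1
  x=-2.066: |R|=0.07005 <1
  x=-1.808: |R|=0.04527 <1
  x=-4.747: |R|=1.51094 >1
  x=-4.551: |R|=1.28171 >1
So |R|<1 on (-4.2857, 0).

(-4.2857, 0).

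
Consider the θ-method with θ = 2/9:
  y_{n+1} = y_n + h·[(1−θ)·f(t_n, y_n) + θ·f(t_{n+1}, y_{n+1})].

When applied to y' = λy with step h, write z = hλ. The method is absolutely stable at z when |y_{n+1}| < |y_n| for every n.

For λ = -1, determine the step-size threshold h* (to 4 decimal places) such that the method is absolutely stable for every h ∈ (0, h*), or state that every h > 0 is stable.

Test eqn y'=λy, z=hλ:
  y_{n+1} = y_n + z·[7/9·y_n + 2/9·y_{n+1}] ⇒ (1 − 2/9z)y_{n+1} = (1 + 7/9z)y_n
  R(z) = (1 + 7/9z)/(1 − 2/9z).

Solve |R(x)|<1 on ℝ⁻.
x=-1.34: |R|=0.0325
R=−1: 1+7/9x = −1+2/9x ⇒ -5/9x=2 ⇒ x=2/(-5/9)=-3.6000
Confirm numerically:
  x=-3.203: |R|=0.87115 <1
  x=-3.115: |R|=0.84077 <1
  x=-2.334: |R|=0.53687 <1
  x=-1.680: |R|=0.22330 <1
  x=-3.969: |R|=1.10893 >1
  x=-3.664: |R|=1.01960 >1
So |R|<1 on (-3.6000, 0).

(-3.6000,0); λ=-1 ⇒ h* = (18/5)/1 = 3.6000.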